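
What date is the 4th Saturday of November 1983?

November 26, 1983

November 1983 begins on a Tuesday, so the first Saturday is November 5 (4 days later).
The 4th Saturday is 3 weeks later: 5 + 21 = 26.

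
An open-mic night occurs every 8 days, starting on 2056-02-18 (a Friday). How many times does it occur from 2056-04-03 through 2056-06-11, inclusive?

Occurrences land 8·i days after 2056-02-18 for i = 0, 1, 2, …
2056-04-03 is 45 days after the start; 45 ÷ 8 = 5 remainder 5; since the remainder is 5, round up to i = 6. First occurrence in the window: #7 on 2056-04-06 (6×8 = 48 days in).
2056-06-11 is 114 days after the start; 114 ÷ 8 = 14 remainder 2. Last occurrence in the window: #15 on 2056-06-09.
Occurrences #7 through #15: 9 in total.

9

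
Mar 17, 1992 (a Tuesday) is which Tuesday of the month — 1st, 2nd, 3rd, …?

3rd

Day 17 falls in week ⌈17/7⌉ of the month.
Days 1–7 hold the 1st Tuesday, 8–14 the 2nd, 15–21 the 3rd, 22–28 the 4th, 29–31 the 5th.
17 is in the range for the 3rd.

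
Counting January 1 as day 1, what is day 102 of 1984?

January has 31 days (102 − 31 = 71 remain).
February has 29 days (71 − 29 = 42 remain).
March has 31 days (42 − 31 = 11 remain).
11 into April → April 11.

11 April 1984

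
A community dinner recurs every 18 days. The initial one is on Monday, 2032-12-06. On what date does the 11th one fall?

2033-06-04

The 11th occurrence is 10 intervals after the first: 10 × 18 = 180 days after 2032-12-06.
December has 31 days — 25 days to the end of December leaves 155.
January has 31 days (124 left).
February has 28 days (96 left).
March has 31 days (65 left).
April has 30 days (35 left).
May has 31 days (4 left).
4 days into June → 2033-06-04.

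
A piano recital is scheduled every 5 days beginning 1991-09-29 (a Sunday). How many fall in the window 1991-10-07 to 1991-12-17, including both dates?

Occurrences land 5·i days after 1991-09-29 for i = 0, 1, 2, …
1991-10-07 is 8 days after the start; 8 ÷ 5 = 1 remainder 3; since the remainder is 3, round up to i = 2. First occurrence in the window: #3 on 1991-10-09 (2×5 = 10 days in).
1991-12-17 is 79 days after the start; 79 ÷ 5 = 15 remainder 4. Last occurrence in the window: #16 on 1991-12-13.
Occurrences #3 through #16: 14 in total.

14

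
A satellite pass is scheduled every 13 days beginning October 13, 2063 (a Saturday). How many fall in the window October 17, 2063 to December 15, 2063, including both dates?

4

Occurrences land 13·i days after October 13, 2063 for i = 0, 1, 2, …
October 17, 2063 is 4 days after the start; 4 ÷ 13 = 0 remainder 4; since the remainder is 4, round up to i = 1. First occurrence in the window: #2 on October 26, 2063 (1×13 = 13 days in).
December 15, 2063 is 63 days after the start; 63 ÷ 13 = 4 remainder 11. Last occurrence in the window: #5 on December 4, 2063.
Occurrences #2 through #5: 4 in total.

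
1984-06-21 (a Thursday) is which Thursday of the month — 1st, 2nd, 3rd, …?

3rd

Day 21 falls in week ⌈21/7⌉ of the month.
Days 1–7 hold the 1st Thursday, 8–14 the 2nd, 15–21 the 3rd, 22–28 the 4th, 29–31 the 5th.
21 is in the range for the 3rd.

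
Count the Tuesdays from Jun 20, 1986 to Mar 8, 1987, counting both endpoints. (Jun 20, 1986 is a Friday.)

Jun 20, 1986 is a Friday; the first Tuesday on or after it is Jun 24, 1986 (4 days later).
From Jun 24, 1986 to Mar 8, 1987: 6 + 31 + 31 + 30 + 31 + 30 + 31 + 31 + 28 + 8 = 257 days (rest of Jun, Jul, Aug, Sep, Oct, Nov, Dec, Jan, Feb, Mar).
257 ÷ 7 = 36 full weeks with remainder 5, so 36 more Tuesdays after the first → 37.

37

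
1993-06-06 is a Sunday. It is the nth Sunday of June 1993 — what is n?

Day 6 falls in week ⌈6/7⌉ of the month.
Days 1–7 hold the 1st Sunday, 8–14 the 2nd, 15–21 the 3rd, 22–28 the 4th, 29–31 the 5th.
6 is in the range for the 1st.

1st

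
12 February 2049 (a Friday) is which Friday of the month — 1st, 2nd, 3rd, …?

Day 12 falls in week ⌈12/7⌉ of the month.
Days 1–7 hold the 1st Friday, 8–14 the 2nd, 15–21 the 3rd, 22–28 the 4th, 29–31 the 5th.
12 is in the range for the 2nd.

2nd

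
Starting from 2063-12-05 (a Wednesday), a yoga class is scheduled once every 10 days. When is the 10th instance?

2064-03-04

The 10th occurrence is 9 intervals after the first: 9 × 10 = 90 days after 2063-12-05.
December has 31 days — 26 days to the end of December leaves 64.
January has 31 days (33 left).
February has 29 days (4 left).
4 days into March → 2064-03-04.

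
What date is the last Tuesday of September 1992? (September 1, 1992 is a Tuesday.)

1992-09-29

September 1992 begins on a Tuesday, so the first Tuesday is September 1.
September 1992 has 30 days. Adding weeks: 1, 8, 15, 22, 29 — the last one ≤ 30 is the 29th.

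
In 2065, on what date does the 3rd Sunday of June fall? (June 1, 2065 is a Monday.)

June 2065 begins on a Monday, so the first Sunday is June 7 (6 days later).
The 3rd Sunday is 2 weeks later: 7 + 14 = 21.

21 June 2065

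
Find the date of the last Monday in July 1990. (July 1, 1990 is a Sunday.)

July 30, 1990

July 1990 begins on a Sunday, so the first Monday is July 2 (1 day later).
July 1990 has 31 days. Adding weeks: 2, 9, 16, 23, 30 — the last one ≤ 31 is the 30th.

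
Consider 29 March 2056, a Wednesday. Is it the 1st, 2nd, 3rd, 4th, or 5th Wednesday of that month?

5th

Day 29 falls in week ⌈29/7⌉ of the month.
Days 1–7 hold the 1st Wednesday, 8–14 the 2nd, 15–21 the 3rd, 22–28 the 4th, 29–31 the 5th.
29 is in the range for the 5th.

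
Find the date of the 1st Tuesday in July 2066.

6 July 2066

July 2066 begins on a Thursday, so the first Tuesday is July 6 (5 days later).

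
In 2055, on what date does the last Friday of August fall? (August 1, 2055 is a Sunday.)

August 2055 begins on a Sunday, so the first Friday is August 6 (5 days later).
August 2055 has 31 days. Adding weeks: 6, 13, 20, 27 — the last one ≤ 31 is the 27th.

2055-08-27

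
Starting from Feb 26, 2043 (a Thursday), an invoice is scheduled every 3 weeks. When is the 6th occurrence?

Jun 11, 2043

The 6th occurrence is 5 intervals after the first: 5 × 21 = 105 days after Feb 26, 2043.
Feb has 28 days — 2 days to the end of Feb leaves 103.
Mar has 31 days (72 left).
Apr has 30 days (42 left).
May has 31 days (11 left).
11 days into Jun → Jun 11, 2043.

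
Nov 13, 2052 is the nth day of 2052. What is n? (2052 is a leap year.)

Days in months before Nov: 31 + 29 + 31 + 30 + 31 + 30 + 31 + 31 + 30 + 31 = 305.
Plus 13 days into Nov → day 318.

318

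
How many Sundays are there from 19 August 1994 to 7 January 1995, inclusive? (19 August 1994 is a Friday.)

20

19 August 1994 is a Friday; the first Sunday on or after it is 21 August 1994 (2 days later).
From 21 August 1994 to 7 January 1995: 10 + 30 + 31 + 30 + 31 + 7 = 139 days (rest of August, September, October, November, December, January).
139 ÷ 7 = 19 full weeks with remainder 6, so 19 more Sundays after the first → 20.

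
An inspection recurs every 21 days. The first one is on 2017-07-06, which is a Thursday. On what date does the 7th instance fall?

2017-11-09

The 7th occurrence is 6 intervals after the first: 6 × 21 = 126 days after 2017-07-06.
July has 31 days — 25 days to the end of July leaves 101.
August has 31 days (70 left).
September has 30 days (40 left).
October has 31 days (9 left).
9 days into November → 2017-11-09.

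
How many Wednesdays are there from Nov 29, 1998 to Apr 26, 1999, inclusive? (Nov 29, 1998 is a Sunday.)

21

Nov 29, 1998 is a Sunday; the first Wednesday on or after it is Dec 2, 1998 (3 days later).
From Dec 2, 1998 to Apr 26, 1999: 29 + 31 + 28 + 31 + 26 = 145 days (rest of Dec, Jan, Feb, Mar, Apr).
145 ÷ 7 = 20 full weeks with remainder 5, so 20 more Wednesdays after the first → 21.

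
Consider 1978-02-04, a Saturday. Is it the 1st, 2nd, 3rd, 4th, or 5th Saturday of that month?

1st

Day 4 falls in week ⌈4/7⌉ of the month.
Days 1–7 hold the 1st Saturday, 8–14 the 2nd, 15–21 the 3rd, 22–28 the 4th, 29–31 the 5th.
4 is in the range for the 1st.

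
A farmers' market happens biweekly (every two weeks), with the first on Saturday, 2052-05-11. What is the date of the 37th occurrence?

The 37th occurrence is 36 intervals after the first: 36 × 14 = 504 days after 2052-05-11.
May has 31 days — 20 days to the end of May leaves 484.
From end of May to end of 2052 is 214 days (270 left).
January has 31 days (239 left).
February has 28 days (211 left).
March has 31 days (180 left).
April has 30 days (150 left).
May has 31 days (119 left).
June has 30 days (89 left).
July has 31 days (58 left).
August has 31 days (27 left).
27 days into September → 2053-09-27.

2053-09-27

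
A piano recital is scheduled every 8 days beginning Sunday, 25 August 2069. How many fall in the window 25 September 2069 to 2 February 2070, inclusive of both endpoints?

17

Occurrences land 8·i days after 25 August 2069 for i = 0, 1, 2, …
25 September 2069 is 31 days after the start; 31 ÷ 8 = 3 remainder 7; since the remainder is 7, round up to i = 4. First occurrence in the window: #5 on 26 September 2069 (4×8 = 32 days in).
2 February 2070 is 161 days after the start; 161 ÷ 8 = 20 remainder 1. Last occurrence in the window: #21 on 1 February 2070.
Occurrences #5 through #21: 17 in total.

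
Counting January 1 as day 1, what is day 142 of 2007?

2007-05-22

January has 31 days (142 − 31 = 111 remain).
February has 28 days (111 − 28 = 83 remain).
March has 31 days (83 − 31 = 52 remain).
April has 30 days (52 − 30 = 22 remain).
22 into May → May 22.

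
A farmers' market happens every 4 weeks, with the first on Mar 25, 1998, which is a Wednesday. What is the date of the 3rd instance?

The 3rd occurrence is 2 intervals after the first: 2 × 28 = 56 days after Mar 25, 1998.
Mar has 31 days — 6 days to the end of Mar leaves 50.
Apr has 30 days (20 left).
20 days into May → May 20, 1998.

May 20, 1998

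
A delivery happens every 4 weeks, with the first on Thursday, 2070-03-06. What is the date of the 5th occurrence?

2070-06-26

The 5th occurrence is 4 intervals after the first: 4 × 28 = 112 days after 2070-03-06.
March has 31 days — 25 days to the end of March leaves 87.
April has 30 days (57 left).
May has 31 days (26 left).
26 days into June → 2070-06-26.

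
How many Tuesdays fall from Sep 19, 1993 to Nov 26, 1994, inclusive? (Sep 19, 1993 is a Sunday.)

62

Sep 19, 1993 is a Sunday; the first Tuesday on or after it is Sep 21, 1993 (2 days later).
From Sep 21, 1993 to Nov 26, 1994: 101 + 330 = 431 days (rest of 1993, to Nov 26, 1994 in 1994).
431 ÷ 7 = 61 full weeks with remainder 4, so 61 more Tuesdays after the first → 62.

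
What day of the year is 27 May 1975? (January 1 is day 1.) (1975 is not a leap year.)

Days in months before May: 31 + 28 + 31 + 30 = 120.
Plus 27 days into May → day 147.

147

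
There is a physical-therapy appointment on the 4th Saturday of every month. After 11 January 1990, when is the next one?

January 1990 starts on a Monday; its first Saturday is the 6th, so the 4th Saturday is the 27th — 27 January 1990.
27 January 1990 is after 11 January 1990, so that is the next one.

27 January 1990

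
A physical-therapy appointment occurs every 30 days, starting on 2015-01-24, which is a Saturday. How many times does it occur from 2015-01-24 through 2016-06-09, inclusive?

17

Occurrences land 30·i days after 2015-01-24 for i = 0, 1, 2, …
The window opens on the start date, so the first occurrence inside is #1 on 2015-01-24.
2016-06-09 is 502 days after the start; 502 ÷ 30 = 16 remainder 22. Last occurrence in the window: #17 on 2016-05-18.
Occurrences #1 through #17: 17 in total.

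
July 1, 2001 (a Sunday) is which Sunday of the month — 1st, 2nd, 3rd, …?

1st

Day 1 falls in week ⌈1/7⌉ of the month.
Days 1–7 hold the 1st Sunday, 8–14 the 2nd, 15–21 the 3rd, 22–28 the 4th, 29–31 the 5th.
1 is in the range for the 1st.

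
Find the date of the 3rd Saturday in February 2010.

February 2010 begins on a Monday, so the first Saturday is February 6 (5 days later).
The 3rd Saturday is 2 weeks later: 6 + 14 = 20.

February 20, 2010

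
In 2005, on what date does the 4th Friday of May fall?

27 May 2005

May 2005 begins on a Sunday, so the first Friday is May 6 (5 days later).
The 4th Friday is 3 weeks later: 6 + 21 = 27.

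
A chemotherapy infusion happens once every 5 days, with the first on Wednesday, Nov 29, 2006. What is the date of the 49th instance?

Jul 27, 2007

The 49th occurrence is 48 intervals after the first: 48 × 5 = 240 days after Nov 29, 2006.
Nov has 30 days — 1 day to the end of Nov leaves 239.
Dec has 31 days (208 left).
Jan has 31 days (177 left).
Feb has 28 days (149 left).
Mar has 31 days (118 left).
Apr has 30 days (88 left).
May has 31 days (57 left).
Jun has 30 days (27 left).
27 days into Jul → Jul 27, 2007.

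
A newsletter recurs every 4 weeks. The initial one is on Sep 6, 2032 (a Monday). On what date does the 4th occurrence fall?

Nov 29, 2032

The 4th occurrence is 3 intervals after the first: 3 × 28 = 84 days after Sep 6, 2032.
Sep has 30 days — 24 days to the end of Sep leaves 60.
Oct has 31 days (29 left).
29 days into Nov → Nov 29, 2032.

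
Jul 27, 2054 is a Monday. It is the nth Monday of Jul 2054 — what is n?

4th

Day 27 falls in week ⌈27/7⌉ of the month.
Days 1–7 hold the 1st Monday, 8–14 the 2nd, 15–21 the 3rd, 22–28 the 4th, 29–31 the 5th.
27 is in the range for the 4th.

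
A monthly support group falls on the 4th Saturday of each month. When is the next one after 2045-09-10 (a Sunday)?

September 2045 starts on a Friday; its first Saturday is the 2nd, so the 4th Saturday is the 23rd — 2045-09-23.
2045-09-23 is after 2045-09-10, so that is the next one.

2045-09-23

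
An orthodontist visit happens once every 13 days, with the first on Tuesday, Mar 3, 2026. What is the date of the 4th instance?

The 4th occurrence is 3 intervals after the first: 3 × 13 = 39 days after Mar 3, 2026.
Mar has 31 days — 28 days to the end of Mar leaves 11.
11 days into Apr → Apr 11, 2026.

Apr 11, 2026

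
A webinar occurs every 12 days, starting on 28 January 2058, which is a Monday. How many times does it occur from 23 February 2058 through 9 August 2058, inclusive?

14

Occurrences land 12·i days after 28 January 2058 for i = 0, 1, 2, …
23 February 2058 is 26 days after the start; 26 ÷ 12 = 2 remainder 2; since the remainder is 2, round up to i = 3. First occurrence in the window: #4 on 5 March 2058 (3×12 = 36 days in).
9 August 2058 is 193 days after the start; 193 ÷ 12 = 16 remainder 1. Last occurrence in the window: #17 on 8 August 2058.
Occurrences #4 through #17: 14 in total.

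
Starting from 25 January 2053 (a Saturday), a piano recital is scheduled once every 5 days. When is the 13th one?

The 13th occurrence is 12 intervals after the first: 12 × 5 = 60 days after 25 January 2053.
January has 31 days — 6 days to the end of January leaves 54.
February has 28 days (26 left).
26 days into March → 26 March 2053.

26 March 2053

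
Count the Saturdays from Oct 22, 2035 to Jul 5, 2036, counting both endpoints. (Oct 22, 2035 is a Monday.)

37

Oct 22, 2035 is a Monday; the first Saturday on or after it is Oct 27, 2035 (5 days later).
From Oct 27, 2035 to Jul 5, 2036: 4 + 30 + 31 + 31 + 29 + 31 + 30 + 31 + 30 + 5 = 252 days (rest of Oct, Nov, Dec, Jan, Feb, Mar, Apr, May, Jun, Jul).
252 ÷ 7 = 36 full weeks with remainder 0, so 36 more Saturdays after the first → 37.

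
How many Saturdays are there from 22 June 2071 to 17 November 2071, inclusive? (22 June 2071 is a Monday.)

21

22 June 2071 is a Monday; the first Saturday on or after it is 27 June 2071 (5 days later).
From 27 June 2071 to 17 November 2071: 3 + 31 + 31 + 30 + 31 + 17 = 143 days (rest of June, July, August, September, October, November).
143 ÷ 7 = 20 full weeks with remainder 3, so 20 more Saturdays after the first → 21.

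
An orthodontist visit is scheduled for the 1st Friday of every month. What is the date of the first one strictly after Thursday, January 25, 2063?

January 2063 starts on a Monday, so its 1st Friday is January 5, 2063 (4 days in).
That is not after January 25, 2063, so look at February 2063.
February 2063 starts on a Thursday, so its 1st Friday is February 2, 2063 (1 day in).

February 2, 2063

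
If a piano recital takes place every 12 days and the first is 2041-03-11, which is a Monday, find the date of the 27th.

2042-01-17

The 27th occurrence is 26 intervals after the first: 26 × 12 = 312 days after 2041-03-11.
March has 31 days — 20 days to the end of March leaves 292.
April has 30 days (262 left).
May has 31 days (231 left).
June has 30 days (201 left).
July has 31 days (170 left).
August has 31 days (139 left).
September has 30 days (109 left).
October has 31 days (78 left).
November has 30 days (48 left).
December has 31 days (17 left).
17 days into January → 2042-01-17.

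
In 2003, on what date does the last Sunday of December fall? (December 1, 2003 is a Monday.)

December 28, 2003

December 2003 begins on a Monday, so the first Sunday is December 7 (6 days later).
December 2003 has 31 days. Adding weeks: 7, 14, 21, 28 — the last one ≤ 31 is the 28th.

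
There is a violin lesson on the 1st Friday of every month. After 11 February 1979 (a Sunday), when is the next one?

February 1979 starts on a Thursday, so its 1st Friday is 2 February 1979 (1 day in).
That is not after 11 February 1979, so look at March 1979.
March 1979 starts on a Thursday, so its 1st Friday is 2 March 1979 (1 day in).

2 March 1979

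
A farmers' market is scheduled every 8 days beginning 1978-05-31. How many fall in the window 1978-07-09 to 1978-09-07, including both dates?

Occurrences land 8·i days after 1978-05-31 for i = 0, 1, 2, …
1978-07-09 is 39 days after the start; 39 ÷ 8 = 4 remainder 7; since the remainder is 7, round up to i = 5. First occurrence in the window: #6 on 1978-07-10 (5×8 = 40 days in).
1978-09-07 is 99 days after the start; 99 ÷ 8 = 12 remainder 3. Last occurrence in the window: #13 on 1978-09-04.
Occurrences #6 through #13: 8 in total.

8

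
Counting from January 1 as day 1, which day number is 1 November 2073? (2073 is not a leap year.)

305

Days in months before November: 31 + 28 + 31 + 30 + 31 + 30 + 31 + 31 + 30 + 31 = 304.
Plus 1 day into November → day 305.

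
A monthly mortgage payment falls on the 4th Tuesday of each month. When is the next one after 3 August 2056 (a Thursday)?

August 2056 starts on a Tuesday; its first Tuesday is the 1st, so the 4th Tuesday is the 22nd — 22 August 2056.
22 August 2056 is after 3 August 2056, so that is the next one.

22 August 2056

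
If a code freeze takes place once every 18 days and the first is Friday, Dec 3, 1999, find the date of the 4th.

The 4th occurrence is 3 intervals after the first: 3 × 18 = 54 days after Dec 3, 1999.
Dec has 31 days — 28 days to the end of Dec leaves 26.
26 days into Jan → Jan 26, 2000.

Jan 26, 2000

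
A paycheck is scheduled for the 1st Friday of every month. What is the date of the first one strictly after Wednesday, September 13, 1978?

September 1978 starts on a Friday, so its 1st Friday is September 1, 1978.
That is not after September 13, 1978, so look at October 1978.
October 1978 starts on a Sunday, so its 1st Friday is October 6, 1978 (5 days in).

October 6, 1978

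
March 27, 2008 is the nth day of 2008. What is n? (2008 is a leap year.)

Days in months before March: 31 + 29 = 60.
Plus 27 days into March → day 87.

87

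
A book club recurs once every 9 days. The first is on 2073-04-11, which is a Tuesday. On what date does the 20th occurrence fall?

2073-09-29

The 20th occurrence is 19 intervals after the first: 19 × 9 = 171 days after 2073-04-11.
April has 30 days — 19 days to the end of April leaves 152.
May has 31 days (121 left).
June has 30 days (91 left).
July has 31 days (60 left).
August has 31 days (29 left).
29 days into September → 2073-09-29.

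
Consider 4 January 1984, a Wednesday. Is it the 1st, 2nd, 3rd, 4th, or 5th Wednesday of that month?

1st

Day 4 falls in week ⌈4/7⌉ of the month.
Days 1–7 hold the 1st Wednesday, 8–14 the 2nd, 15–21 the 3rd, 22–28 the 4th, 29–31 the 5th.
4 is in the range for the 1st.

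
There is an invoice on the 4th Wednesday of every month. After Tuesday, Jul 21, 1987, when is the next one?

Jul 22, 1987

Jul 1987 starts on a Wednesday; its first Wednesday is the 1st, so the 4th Wednesday is the 22nd — Jul 22, 1987.
Jul 22, 1987 is after Jul 21, 1987, so that is the next one.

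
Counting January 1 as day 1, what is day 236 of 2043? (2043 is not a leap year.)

January has 31 days (236 − 31 = 205 remain).
February has 28 days (205 − 28 = 177 remain).
March has 31 days (177 − 31 = 146 remain).
April has 30 days (146 − 30 = 116 remain).
May has 31 days (116 − 31 = 85 remain).
June has 30 days (85 − 30 = 55 remain).
July has 31 days (55 − 31 = 24 remain).
24 into August → August 24.

2043-08-24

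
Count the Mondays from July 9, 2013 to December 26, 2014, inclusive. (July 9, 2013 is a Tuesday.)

76

July 9, 2013 is a Tuesday; the first Monday on or after it is July 15, 2013 (6 days later).
From July 15, 2013 to December 26, 2014: 169 + 360 = 529 days (rest of 2013, to December 26, 2014 in 2014).
529 ÷ 7 = 75 full weeks with remainder 4, so 75 more Mondays after the first → 76.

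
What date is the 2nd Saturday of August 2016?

13 August 2016

The first Saturday of August 2016 is August 6.
The 2nd Saturday is 1 weeks later: 6 + 7 = 13.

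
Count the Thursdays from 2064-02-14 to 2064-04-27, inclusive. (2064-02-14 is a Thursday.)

2064-02-14 is a Thursday; the first Thursday on or after it is 2064-02-14.
From 2064-02-14 to 2064-04-27: 15 + 31 + 27 = 73 days (rest of February, March, April).
73 ÷ 7 = 10 full weeks with remainder 3, so 10 more Thursdays after the first → 11.

11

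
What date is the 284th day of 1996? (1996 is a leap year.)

January has 31 days (284 − 31 = 253 remain).
February has 29 days (253 − 29 = 224 remain).
March has 31 days (224 − 31 = 193 remain).
April has 30 days (193 − 30 = 163 remain).
May has 31 days (163 − 31 = 132 remain).
June has 30 days (132 − 30 = 102 remain).
July has 31 days (102 − 31 = 71 remain).
August has 31 days (71 − 31 = 40 remain).
September has 30 days (40 − 30 = 10 remain).
10 into October → October 10.

October 10, 1996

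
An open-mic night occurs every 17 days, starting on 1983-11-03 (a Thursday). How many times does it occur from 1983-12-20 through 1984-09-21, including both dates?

Occurrences land 17·i days after 1983-11-03 for i = 0, 1, 2, …
1983-12-20 is 47 days after the start; 47 ÷ 17 = 2 remainder 13; since the remainder is 13, round up to i = 3. First occurrence in the window: #4 on 1983-12-24 (3×17 = 51 days in).
1984-09-21 is 323 days after the start; 323 ÷ 17 = 19 remainder 0. Last occurrence in the window: #20 on 1984-09-21.
Occurrences #4 through #20: 17 in total.

17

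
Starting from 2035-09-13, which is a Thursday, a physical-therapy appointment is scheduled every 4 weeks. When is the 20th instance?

2037-02-26

The 20th occurrence is 19 intervals after the first: 19 × 28 = 532 days after 2035-09-13.
September has 30 days — 17 days to the end of September leaves 515.
From end of September to end of 2035 is 92 days (423 left).
2036 has 366 days (57 left).
January has 31 days (26 left).
26 days into February → 2037-02-26.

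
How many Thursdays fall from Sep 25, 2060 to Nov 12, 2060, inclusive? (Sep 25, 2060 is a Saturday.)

Sep 25, 2060 is a Saturday; the first Thursday on or after it is Sep 30, 2060 (5 days later).
From Sep 30, 2060 to Nov 12, 2060: 0 + 31 + 12 = 43 days (rest of Sep, Oct, Nov).
43 ÷ 7 = 6 full weeks with remainder 1, so 6 more Thursdays after the first → 7.

7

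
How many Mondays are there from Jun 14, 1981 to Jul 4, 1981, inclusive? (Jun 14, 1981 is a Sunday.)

Jun 14, 1981 is a Sunday; the first Monday on or after it is Jun 15, 1981 (1 day later).
From Jun 15, 1981 to Jul 4, 1981: 15 + 4 = 19 days (rest of Jun, Jul).
19 ÷ 7 = 2 full weeks with remainder 5, so 2 more Mondays after the first → 3.

3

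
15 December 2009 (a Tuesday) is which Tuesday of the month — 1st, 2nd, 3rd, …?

Day 15 falls in week ⌈15/7⌉ of the month.
Days 1–7 hold the 1st Tuesday, 8–14 the 2nd, 15–21 the 3rd, 22–28 the 4th, 29–31 the 5th.
15 is in the range for the 3rd.

3rd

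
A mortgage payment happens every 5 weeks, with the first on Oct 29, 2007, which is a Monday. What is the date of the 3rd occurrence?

The 3rd occurrence is 2 intervals after the first: 2 × 35 = 70 days after Oct 29, 2007.
Oct has 31 days — 2 days to the end of Oct leaves 68.
Nov has 30 days (38 left).
Dec has 31 days (7 left).
7 days into Jan → Jan 7, 2008.

Jan 7, 2008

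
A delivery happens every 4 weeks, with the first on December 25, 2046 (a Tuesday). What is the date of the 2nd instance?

The 2nd occurrence is 1 interval after the first: 1 × 28 = 28 days after December 25, 2046.
December has 31 days — 6 days to the end of December leaves 22.
22 days into January → January 22, 2047.

January 22, 2047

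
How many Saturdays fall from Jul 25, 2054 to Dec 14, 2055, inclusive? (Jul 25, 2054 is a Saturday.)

73

Jul 25, 2054 is a Saturday; the first Saturday on or after it is Jul 25, 2054.
From Jul 25, 2054 to Dec 14, 2055: 159 + 348 = 507 days (rest of 2054, to Dec 14, 2055 in 2055).
507 ÷ 7 = 72 full weeks with remainder 3, so 72 more Saturdays after the first → 73.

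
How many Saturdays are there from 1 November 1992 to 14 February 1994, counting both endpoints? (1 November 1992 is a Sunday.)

67

1 November 1992 is a Sunday; the first Saturday on or after it is 7 November 1992 (6 days later).
From 7 November 1992 to 14 February 1994: 54 + 365 + 45 = 464 days (rest of 1992, 1993, to 14 February 1994 in 1994).
464 ÷ 7 = 66 full weeks with remainder 2, so 66 more Saturdays after the first → 67.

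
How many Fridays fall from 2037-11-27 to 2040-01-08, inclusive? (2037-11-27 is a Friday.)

2037-11-27 is a Friday; the first Friday on or after it is 2037-11-27.
From 2037-11-27 to 2040-01-08: 34 + 365 + 365 + 8 = 772 days (rest of 2037, 2038, 2039, to 2040-01-08 in 2040).
772 ÷ 7 = 110 full weeks with remainder 2, so 110 more Fridays after the first → 111.

111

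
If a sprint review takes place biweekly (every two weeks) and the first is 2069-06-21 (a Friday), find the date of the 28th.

2070-07-04

The 28th occurrence is 27 intervals after the first: 27 × 14 = 378 days after 2069-06-21.
June has 30 days — 9 days to the end of June leaves 369.
July has 31 days (338 left).
August has 31 days (307 left).
September has 30 days (277 left).
October has 31 days (246 left).
November has 30 days (216 left).
December has 31 days (185 left).
January has 31 days (154 left).
February has 28 days (126 left).
March has 31 days (95 left).
April has 30 days (65 left).
May has 31 days (34 left).
June has 30 days (4 left).
4 days into July → 2070-07-04.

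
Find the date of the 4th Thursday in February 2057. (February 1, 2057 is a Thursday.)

2057-02-22

February 2057 begins on a Thursday, so the first Thursday is February 1.
The 4th Thursday is 3 weeks later: 1 + 21 = 22.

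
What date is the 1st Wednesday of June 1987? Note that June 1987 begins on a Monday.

June 1987 begins on a Monday, so the first Wednesday is June 3 (2 days later).

1987-06-03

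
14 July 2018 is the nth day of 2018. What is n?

195

Days in months before July: 31 + 28 + 31 + 30 + 31 + 30 = 181.
Plus 14 days into July → day 195.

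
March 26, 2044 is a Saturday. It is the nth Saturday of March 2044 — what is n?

4th

Day 26 falls in week ⌈26/7⌉ of the month.
Days 1–7 hold the 1st Saturday, 8–14 the 2nd, 15–21 the 3rd, 22–28 the 4th, 29–31 the 5th.
26 is in the range for the 4th.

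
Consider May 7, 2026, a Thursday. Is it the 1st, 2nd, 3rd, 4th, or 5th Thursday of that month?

Day 7 falls in week ⌈7/7⌉ of the month.
Days 1–7 hold the 1st Thursday, 8–14 the 2nd, 15–21 the 3rd, 22–28 the 4th, 29–31 the 5th.
7 is in the range for the 1st.

1st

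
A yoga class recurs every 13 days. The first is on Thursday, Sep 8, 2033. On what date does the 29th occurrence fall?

The 29th occurrence is 28 intervals after the first: 28 × 13 = 364 days after Sep 8, 2033.
Sep has 30 days — 22 days to the end of Sep leaves 342.
Oct has 31 days (311 left).
Nov has 30 days (281 left).
Dec has 31 days (250 left).
Jan has 31 days (219 left).
Feb has 28 days (191 left).
Mar has 31 days (160 left).
Apr has 30 days (130 left).
May has 31 days (99 left).
Jun has 30 days (69 left).
Jul has 31 days (38 left).
Aug has 31 days (7 left).
7 days into Sep → Sep 7, 2034.

Sep 7, 2034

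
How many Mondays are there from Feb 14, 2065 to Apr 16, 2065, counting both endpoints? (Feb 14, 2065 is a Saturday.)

9

Feb 14, 2065 is a Saturday; the first Monday on or after it is Feb 16, 2065 (2 days later).
From Feb 16, 2065 to Apr 16, 2065: 12 + 31 + 16 = 59 days (rest of Feb, Mar, Apr).
59 ÷ 7 = 8 full weeks with remainder 3, so 8 more Mondays after the first → 9.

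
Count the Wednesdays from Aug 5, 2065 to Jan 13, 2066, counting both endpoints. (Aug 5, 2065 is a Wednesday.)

Aug 5, 2065 is a Wednesday; the first Wednesday on or after it is Aug 5, 2065.
From Aug 5, 2065 to Jan 13, 2066: 26 + 30 + 31 + 30 + 31 + 13 = 161 days (rest of Aug, Sep, Oct, Nov, Dec, Jan).
161 ÷ 7 = 23 full weeks with remainder 0, so 23 more Wednesdays after the first → 24.

24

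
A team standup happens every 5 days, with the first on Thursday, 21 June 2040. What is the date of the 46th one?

1 February 2041

The 46th occurrence is 45 intervals after the first: 45 × 5 = 225 days after 21 June 2040.
June has 30 days — 9 days to the end of June leaves 216.
July has 31 days (185 left).
August has 31 days (154 left).
September has 30 days (124 left).
October has 31 days (93 left).
November has 30 days (63 left).
December has 31 days (32 left).
January has 31 days (1 left).
1 day into February → 1 February 2041.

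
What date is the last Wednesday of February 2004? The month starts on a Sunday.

February 2004 begins on a Sunday, so the first Wednesday is February 4 (3 days later).
February 2004 has 29 days. Adding weeks: 4, 11, 18, 25 — the last one ≤ 29 is the 25th.

25 February 2004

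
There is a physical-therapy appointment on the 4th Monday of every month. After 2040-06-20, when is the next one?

June 2040 starts on a Friday; its first Monday is the 4th, so the 4th Monday is the 25th — 2040-06-25.
2040-06-25 is after 2040-06-20, so that is the next one.

2040-06-25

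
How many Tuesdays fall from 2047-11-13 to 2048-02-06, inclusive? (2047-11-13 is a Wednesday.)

12

2047-11-13 is a Wednesday; the first Tuesday on or after it is 2047-11-19 (6 days later).
From 2047-11-19 to 2048-02-06: 11 + 31 + 31 + 6 = 79 days (rest of November, December, January, February).
79 ÷ 7 = 11 full weeks with remainder 2, so 11 more Tuesdays after the first → 12.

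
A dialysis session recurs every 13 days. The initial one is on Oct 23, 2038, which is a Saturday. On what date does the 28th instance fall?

The 28th occurrence is 27 intervals after the first: 27 × 13 = 351 days after Oct 23, 2038.
Oct has 31 days — 8 days to the end of Oct leaves 343.
Nov has 30 days (313 left).
Dec has 31 days (282 left).
Jan has 31 days (251 left).
Feb has 28 days (223 left).
Mar has 31 days (192 left).
Apr has 30 days (162 left).
May has 31 days (131 left).
Jun has 30 days (101 left).
Jul has 31 days (70 left).
Aug has 31 days (39 left).
Sep has 30 days (9 left).
9 days into Oct → Oct 9, 2039.

Oct 9, 2039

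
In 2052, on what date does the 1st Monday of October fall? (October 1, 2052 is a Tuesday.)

2052-10-07

October 2052 begins on a Tuesday, so the first Monday is October 7 (6 days later).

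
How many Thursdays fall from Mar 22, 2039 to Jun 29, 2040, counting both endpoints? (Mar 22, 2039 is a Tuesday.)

67

Mar 22, 2039 is a Tuesday; the first Thursday on or after it is Mar 24, 2039 (2 days later).
From Mar 24, 2039 to Jun 29, 2040: 282 + 181 = 463 days (rest of 2039, to Jun 29, 2040 in 2040).
463 ÷ 7 = 66 full weeks with remainder 1, so 66 more Thursdays after the first → 67.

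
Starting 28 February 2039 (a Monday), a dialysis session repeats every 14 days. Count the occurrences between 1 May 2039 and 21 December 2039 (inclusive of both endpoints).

Occurrences land 14·i days after 28 February 2039 for i = 0, 1, 2, …
1 May 2039 is 62 days after the start; 62 ÷ 14 = 4 remainder 6; since the remainder is 6, round up to i = 5. First occurrence in the window: #6 on 9 May 2039 (5×14 = 70 days in).
21 December 2039 is 296 days after the start; 296 ÷ 14 = 21 remainder 2. Last occurrence in the window: #22 on 19 December 2039.
Occurrences #6 through #22: 17 in total.

17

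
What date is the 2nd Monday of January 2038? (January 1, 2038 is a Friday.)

January 2038 begins on a Friday, so the first Monday is January 4 (3 days later).
The 2nd Monday is 1 weeks later: 4 + 7 = 11.

January 11, 2038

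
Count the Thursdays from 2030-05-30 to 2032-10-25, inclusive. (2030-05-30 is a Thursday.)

126

2030-05-30 is a Thursday; the first Thursday on or after it is 2030-05-30.
From 2030-05-30 to 2032-10-25: 215 + 365 + 299 = 879 days (rest of 2030, 2031, to 2032-10-25 in 2032).
879 ÷ 7 = 125 full weeks with remainder 4, so 125 more Thursdays after the first → 126.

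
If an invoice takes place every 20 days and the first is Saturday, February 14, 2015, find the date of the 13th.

The 13th occurrence is 12 intervals after the first: 12 × 20 = 240 days after February 14, 2015.
February has 28 days — 14 days to the end of February leaves 226.
March has 31 days (195 left).
April has 30 days (165 left).
May has 31 days (134 left).
June has 30 days (104 left).
July has 31 days (73 left).
August has 31 days (42 left).
September has 30 days (12 left).
12 days into October → October 12, 2015.

October 12, 2015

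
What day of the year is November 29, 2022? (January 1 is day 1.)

Days in months before November: 31 + 28 + 31 + 30 + 31 + 30 + 31 + 31 + 30 + 31 = 304.
Plus 29 days into November → day 333.

333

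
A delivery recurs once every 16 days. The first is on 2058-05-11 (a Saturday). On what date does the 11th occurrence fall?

2058-10-18

The 11th occurrence is 10 intervals after the first: 10 × 16 = 160 days after 2058-05-11.
May has 31 days — 20 days to the end of May leaves 140.
June has 30 days (110 left).
July has 31 days (79 left).
August has 31 days (48 left).
September has 30 days (18 left).
18 days into October → 2058-10-18.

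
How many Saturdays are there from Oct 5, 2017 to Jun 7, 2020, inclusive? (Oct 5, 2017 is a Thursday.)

Oct 5, 2017 is a Thursday; the first Saturday on or after it is Oct 7, 2017 (2 days later).
From Oct 7, 2017 to Jun 7, 2020: 85 + 365 + 365 + 159 = 974 days (rest of 2017, 2018, 2019, to Jun 7, 2020 in 2020).
974 ÷ 7 = 139 full weeks with remainder 1, so 139 more Saturdays after the first → 140.

140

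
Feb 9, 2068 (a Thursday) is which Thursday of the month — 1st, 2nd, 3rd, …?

Day 9 falls in week ⌈9/7⌉ of the month.
Days 1–7 hold the 1st Thursday, 8–14 the 2nd, 15–21 the 3rd, 22–28 the 4th, 29–31 the 5th.
9 is in the range for the 2nd.

2nd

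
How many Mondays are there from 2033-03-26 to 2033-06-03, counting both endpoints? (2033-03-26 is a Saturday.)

2033-03-26 is a Saturday; the first Monday on or after it is 2033-03-28 (2 days later).
From 2033-03-28 to 2033-06-03: 3 + 30 + 31 + 3 = 67 days (rest of March, April, May, June).
67 ÷ 7 = 9 full weeks with remainder 4, so 9 more Mondays after the first → 10.

10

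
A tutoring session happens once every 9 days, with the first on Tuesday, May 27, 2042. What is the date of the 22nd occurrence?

December 2, 2042

The 22nd occurrence is 21 intervals after the first: 21 × 9 = 189 days after May 27, 2042.
May has 31 days — 4 days to the end of May leaves 185.
June has 30 days (155 left).
July has 31 days (124 left).
August has 31 days (93 left).
September has 30 days (63 left).
October has 31 days (32 left).
November has 30 days (2 left).
2 days into December → December 2, 2042.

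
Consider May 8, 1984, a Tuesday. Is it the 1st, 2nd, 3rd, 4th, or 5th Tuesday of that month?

Day 8 falls in week ⌈8/7⌉ of the month.
Days 1–7 hold the 1st Tuesday, 8–14 the 2nd, 15–21 the 3rd, 22–28 the 4th, 29–31 the 5th.
8 is in the range for the 2nd.

2nd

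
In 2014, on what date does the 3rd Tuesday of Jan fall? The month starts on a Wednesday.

Jan 2014 begins on a Wednesday, so the first Tuesday is Jan 7 (6 days later).
The 3rd Tuesday is 2 weeks later: 7 + 14 = 21.

Jan 21, 2014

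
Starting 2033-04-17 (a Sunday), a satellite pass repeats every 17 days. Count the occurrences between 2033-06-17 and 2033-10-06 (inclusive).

Occurrences land 17·i days after 2033-04-17 for i = 0, 1, 2, …
2033-06-17 is 61 days after the start; 61 ÷ 17 = 3 remainder 10; since the remainder is 10, round up to i = 4. First occurrence in the window: #5 on 2033-06-24 (4×17 = 68 days in).
2033-10-06 is 172 days after the start; 172 ÷ 17 = 10 remainder 2. Last occurrence in the window: #11 on 2033-10-04.
Occurrences #5 through #11: 7 in total.

7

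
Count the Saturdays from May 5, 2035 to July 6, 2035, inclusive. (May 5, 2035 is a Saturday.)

9

May 5, 2035 is a Saturday; the first Saturday on or after it is May 5, 2035.
From May 5, 2035 to July 6, 2035: 26 + 30 + 6 = 62 days (rest of May, June, July).
62 ÷ 7 = 8 full weeks with remainder 6, so 8 more Saturdays after the first → 9.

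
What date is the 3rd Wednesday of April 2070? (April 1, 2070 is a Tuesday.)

16 April 2070

April 2070 begins on a Tuesday, so the first Wednesday is April 2 (1 day later).
The 3rd Wednesday is 2 weeks later: 2 + 14 = 16.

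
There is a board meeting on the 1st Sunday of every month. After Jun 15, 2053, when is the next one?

Jun 2053 starts on a Sunday, so its 1st Sunday is Jun 1, 2053.
That is not after Jun 15, 2053, so look at Jul 2053.
Jul 2053 starts on a Tuesday, so its 1st Sunday is Jul 6, 2053 (5 days in).

Jul 6, 2053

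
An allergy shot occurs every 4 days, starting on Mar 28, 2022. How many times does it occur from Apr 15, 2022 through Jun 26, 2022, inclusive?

18

Occurrences land 4·i days after Mar 28, 2022 for i = 0, 1, 2, …
Apr 15, 2022 is 18 days after the start; 18 ÷ 4 = 4 remainder 2; since the remainder is 2, round up to i = 5. First occurrence in the window: #6 on Apr 17, 2022 (5×4 = 20 days in).
Jun 26, 2022 is 90 days after the start; 90 ÷ 4 = 22 remainder 2. Last occurrence in the window: #23 on Jun 24, 2022.
Occurrences #6 through #23: 18 in total.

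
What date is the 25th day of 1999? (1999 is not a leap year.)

25 January 1999

25 into January → January 25.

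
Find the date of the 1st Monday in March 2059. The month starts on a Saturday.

3 March 2059

March 2059 begins on a Saturday, so the first Monday is March 3 (2 days later).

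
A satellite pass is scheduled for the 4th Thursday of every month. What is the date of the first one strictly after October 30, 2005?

October 2005 starts on a Saturday; its first Thursday is the 6th, so the 4th Thursday is the 27th — October 27, 2005.
That is not after October 30, 2005, so look at November 2005.
November 2005 starts on a Tuesday; its first Thursday is the 3rd, so the 4th Thursday is the 24th — November 24, 2005.

November 24, 2005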